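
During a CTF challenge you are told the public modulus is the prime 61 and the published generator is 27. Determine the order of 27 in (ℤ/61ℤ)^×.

10

The order of 27 must divide φ(61) = 61 − 1 = 60 = 2^2 · 3 · 5.
Divisors of 60: 1, 2, 3, 4, 5, 6, 10, 12, 15, 20, 30, 60.
Check 27^d mod 61 for each divisor in increasing order:
27^1 ≡ 27 (mod 61)
27^2 ≡ 58 (mod 61)
27^3 ≡ 41 (mod 61)
27^4 ≡ 9 (mod 61)
27^5 ≡ 60 (mod 61)
27^6 ≡ 34 (mod 61)
27^10 ≡ 1 (mod 61) ✓
So ord_61(27) = 10.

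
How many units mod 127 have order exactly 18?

6

φ(127) = 127 − 1 = 126 = 2 · 3^2 · 7.
Since (Z/127Z)^× is cyclic of order 126, the number of elements of order d is φ(d) when d | 126 and 0 otherwise.
18 = 2 · 3^2 divides 126, and φ(18) = 6.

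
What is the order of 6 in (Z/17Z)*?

16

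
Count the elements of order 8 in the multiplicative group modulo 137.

4

φ(137) = 137 − 1 = 136 = 2^3 · 17.
(Z/137Z)^× is cyclic (|G| = 136); a cyclic group of order m has exactly φ(d) elements of each order d | m, and none otherwise.
8 = 2^3 divides 136, and φ(8) = 4.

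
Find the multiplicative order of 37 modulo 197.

By Lagrange's theorem, ord_197(37) divides φ(197) = 197 − 1 = 196 = 2^2 · 7^2.
Divisors of 196: 1, 2, 4, 7, 14, 28, 49, 98, 196.
Check 37^d mod 197 for each divisor in increasing order:
37^1 ≡ 37
37^2 ≡ 187
37^4 ≡ 100
37^7 ≡ 36
37^14 ≡ 114
37^28 ≡ 191
37^49 ≡ 1
Therefore the multiplicative order of 37 modulo 197 is 49.

49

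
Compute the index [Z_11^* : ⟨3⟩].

2

ord(3) | φ(11) = 11 − 1 = 10 = 2 · 5.
Divisors of 10: 1, 2, 5, 10.
Check 3^d mod 11 for each divisor in increasing order:
3^1 ≡ 3
3^2 ≡ 9
3^5 ≡ 1
Thus |⟨3⟩| = ord(3) = 5.
[(Z/11Z)^× : ⟨3⟩] = 10/5 = 2.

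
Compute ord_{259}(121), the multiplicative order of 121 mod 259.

3

The order of 121 must divide φ(259) = φ(7·37) = (7−1)·(37−1) = 6·36 = 216 = 2^3 · 3^3.
Divisors of 216: 1, 2, 3, 4, 6, 8, 9, 12, 18, 24, 27, 36, 54, 72, 108, 216.
Evaluate successive powers at the divisors of 216:
121^1 ≡ 121
121^2 ≡ 137
121^3 ≡ 1
Hence ord(121) = 3.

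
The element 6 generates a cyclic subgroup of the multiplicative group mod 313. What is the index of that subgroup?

6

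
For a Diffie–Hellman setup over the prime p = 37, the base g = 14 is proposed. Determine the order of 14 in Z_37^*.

12

By Lagrange's theorem, ord_37(14) divides φ(37) = 37 − 1 = 36 = 2^2 · 3^2.
Divisors of 36: 1, 2, 3, 4, 6, 9, 12, 18, 36.
Check 14^d mod 37 for each divisor in increasing order:
14^1 ≡ 14 (mod 37)
14^2 ≡ 11 (mod 37)
14^3 ≡ 6 (mod 37)
14^4 ≡ 10 (mod 37)
14^6 ≡ 36 (mod 37)
14^9 ≡ 31 (mod 37)
14^12 ≡ 1 (mod 37) ✓
The smallest such exponent is 12, so the order of 14 is 12.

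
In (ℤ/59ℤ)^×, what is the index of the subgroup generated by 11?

1

Since 11 ∈ (Z/59Z)^×, its order divides φ(59) = 59 − 1 = 58 = 2 · 29.
Divisors of 58: 1, 2, 29, 58.
Evaluate successive powers at the divisors of 58:
11^1 ≡ 11 (mod 59)
11^2 ≡ 3 (mod 59)
11^29 ≡ 58 (mod 59)
11^58 ≡ 1 (mod 59) ✓
The order of 11 is 58, so the subgroup it generates has 58 elements.
Index = |(Z/59Z)^×| / |⟨11⟩| = 58 / 58 = 1.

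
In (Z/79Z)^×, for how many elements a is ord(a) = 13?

12

φ(79) = 79 − 1 = 78 = 2 · 3 · 13.
In a cyclic group of order 78, there are φ(d) elements of order d for each divisor d of 78, and zero for non-divisors.
13 | 78, and φ(13) = 13 − 1 = 12.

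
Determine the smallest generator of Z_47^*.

5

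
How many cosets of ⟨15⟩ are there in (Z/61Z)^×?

4

Since 15 ∈ (Z/61Z)^×, its order divides φ(61) = 61 − 1 = 60 = 2^2 · 3 · 5.
Divisors of 60: 1, 2, 3, 4, 5, 6, 10, 12, 15, 20, 30, 60.
Evaluate successive powers at the divisors of 60:
15^1 ≡ 15 (mod 61)
15^2 ≡ 42 (mod 61)
15^3 ≡ 20 (mod 61)
15^4 ≡ 56 (mod 61)
15^5 ≡ 47 (mod 61)
15^6 ≡ 34 (mod 61)
15^10 ≡ 13 (mod 61)
15^12 ≡ 58 (mod 61)
15^15 ≡ 1 (mod 61) ✓
The order of 15 is 15, so the subgroup it generates has 15 elements.
The index is φ(61) / ord(15) = 60 / 15 = 4.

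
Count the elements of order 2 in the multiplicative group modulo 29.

1

φ(29) = 29 − 1 = 28 = 2^2 · 7.
In a cyclic group of order 28, there are φ(d) elements of order d for each divisor d of 28, and zero for non-divisors.
2 | 28, and φ(2) = 2 − 1 = 1.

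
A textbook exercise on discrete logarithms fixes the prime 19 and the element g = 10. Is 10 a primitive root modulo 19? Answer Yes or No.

φ(19) = 19 − 1 = 18 = 2 · 3^2.
An element g generates (Z/19Z)^× iff g^(18/q) ≢ 1 (mod 19) for each prime q ∈ {2, 3}.
10^9 ≡ 18 (mod 19)  [q = 2: ≢ 1 ✓]
10^6 ≡ 11 (mod 19)  [q = 3: ≢ 1 ✓]
All checks pass, so 10 has order 18 and is a primitive root modulo 19.

Yes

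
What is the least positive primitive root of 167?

5

φ(167) = 167 − 1 = 166 = 2 · 83.
Test candidates g = 2, 3, … against the prime factors q ∈ {2, 83} of φ(167): g is a generator iff g^(166/q) ≢ 1 for every such q.
g = 2: 2^83 ≡ 1 — hits 1, so not a primitive root.
g = 3: 3^83 ≡ 1 — hits 1, so not a primitive root.
g = 4: 4^83 ≡ 1 — hits 1, so not a primitive root.
g = 5: 5^83 ≡ 166; 5^2 ≡ 25 — none is 1, so 5 is a primitive root.
Hence the least primitive root of 167 is 5.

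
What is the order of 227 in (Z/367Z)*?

183

Since 227 ∈ (Z/367Z)^×, its order divides φ(367) = 367 − 1 = 366 = 2 · 3 · 61.
Divisors of 366: 1, 2, 3, 6, 61, 122, 183, 366.
Compute 227^d (mod 367) for the divisors d until we hit 1:
227^1 ≡ 227 (mod 367)
227^2 ≡ 149 (mod 367)
227^3 ≡ 59 (mod 367)
227^6 ≡ 178 (mod 367)
227^61 ≡ 283 (mod 367)
227^122 ≡ 83 (mod 367)
227^183 ≡ 1 (mod 367) ✓
Therefore the multiplicative order of 227 modulo 367 is 183.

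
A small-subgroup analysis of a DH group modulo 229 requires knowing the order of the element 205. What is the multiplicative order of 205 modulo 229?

228

The order of 205 must divide φ(229) = 229 − 1 = 228 = 2^2 · 3 · 19.
Divisors of 228: 1, 2, 3, 4, 6, 12, 19, 38, 57, 76, 114, 228.
Check 205^d mod 229 for each divisor in increasing order:
205^1 ≡ 205
205^2 ≡ 118
205^3 ≡ 145
205^4 ≡ 184
205^6 ≡ 186
205^12 ≡ 17
205^19 ≡ 140
205^38 ≡ 135
205^57 ≡ 122
205^76 ≡ 134
205^114 ≡ 228
205^228 ≡ 1
The smallest such exponent is 228, so the order of 205 is 228.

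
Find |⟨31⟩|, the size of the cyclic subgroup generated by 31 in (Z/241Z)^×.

240

Since 31 ∈ (Z/241Z)^×, its order divides φ(241) = 241 − 1 = 240 = 2^4 · 3 · 5.
Divisors of 240: 1, 2, 3, 4, 5, 6, 8, 10, 12, 15, 16, 20, 24, 30, 40, 48, 60, 80, 120, 240.
Evaluate successive powers at the divisors of 240:
31^1 ≡ 31 (mod 241)
31^2 ≡ 238 (mod 241)
31^3 ≡ 148 (mod 241)
31^4 ≡ 9 (mod 241)
31^5 ≡ 38 (mod 241)
31^6 ≡ 214 (mod 241)
31^8 ≡ 81 (mod 241)
31^10 ≡ 239 (mod 241)
31^12 ≡ 6 (mod 241)
31^15 ≡ 165 (mod 241)
31^16 ≡ 54 (mod 241)
31^20 ≡ 4 (mod 241)
31^24 ≡ 36 (mod 241)
31^30 ≡ 233 (mod 241)
31^40 ≡ 16 (mod 241)
31^48 ≡ 91 (mod 241)
31^60 ≡ 64 (mod 241)
31^80 ≡ 15 (mod 241)
31^120 ≡ 240 (mod 241)
31^240 ≡ 1 (mod 241) ✓
So ord_241(31) = 240.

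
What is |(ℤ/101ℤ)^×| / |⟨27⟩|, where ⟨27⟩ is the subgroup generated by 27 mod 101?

1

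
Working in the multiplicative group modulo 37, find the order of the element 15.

36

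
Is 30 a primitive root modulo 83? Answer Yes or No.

No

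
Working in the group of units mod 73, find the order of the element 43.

24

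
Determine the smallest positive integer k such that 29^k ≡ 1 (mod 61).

12

Since 29 ∈ (Z/61Z)^×, its order divides φ(61) = 61 − 1 = 60 = 2^2 · 3 · 5.
Divisors of 60: 1, 2, 3, 4, 5, 6, 10, 12, 15, 20, 30, 60.
Test each divisor d:
29^1 ≡ 29 (mod 61)
29^2 ≡ 48 (mod 61)
29^3 ≡ 50 (mod 61)
29^4 ≡ 47 (mod 61)
29^5 ≡ 21 (mod 61)
29^6 ≡ 60 (mod 61)
29^10 ≡ 14 (mod 61)
29^12 ≡ 1 (mod 61) ✓
Hence ord(29) = 12.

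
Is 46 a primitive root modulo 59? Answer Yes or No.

φ(59) = 59 − 1 = 58 = 2 · 29.
It suffices to check that the order of 46 is not a proper divisor of 58: compute 46^(58/q) for q ∈ {2, 29}.
46^29 ≡ 1 (mod 59)  [q = 2: ≡ 1 ✗]
46^2 ≡ 51 (mod 59)  [q = 29: ≢ 1 ✓]
The check at q = 2 fails, so 46 generates a proper subgroup.

No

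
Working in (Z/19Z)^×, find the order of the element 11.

3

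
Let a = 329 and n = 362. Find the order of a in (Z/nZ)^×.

By Lagrange's theorem, ord_362(329) divides φ(362) = φ(2)·φ(181) = 1·180 = 180 = 2^2 · 3^2 · 5.
Divisors of 180: 1, 2, 3, 4, 5, 6, 9, 10, 12, 15, 18, 20, 30, 36, 45, 60, 90, 180.
Evaluate successive powers at the divisors of 180:
329^1 ≡ 329 (mod 362)
329^2 ≡ 3 (mod 362)
329^3 ≡ 263 (mod 362)
329^4 ≡ 9 (mod 362)
329^5 ≡ 65 (mod 362)
329^6 ≡ 27 (mod 362)
329^9 ≡ 223 (mod 362)
329^10 ≡ 243 (mod 362)
329^12 ≡ 5 (mod 362)
329^15 ≡ 229 (mod 362)
329^18 ≡ 135 (mod 362)
329^20 ≡ 43 (mod 362)
329^30 ≡ 313 (mod 362)
329^36 ≡ 125 (mod 362)
329^45 ≡ 1 (mod 362) ✓
Therefore the multiplicative order of 329 modulo 362 is 45.

45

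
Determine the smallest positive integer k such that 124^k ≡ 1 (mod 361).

342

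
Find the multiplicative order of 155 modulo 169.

26

ord(155) | φ(169) = φ(13^2) = 13·(13−1) = 156 = 2^2 · 3 · 13.
Divisors of 156: 1, 2, 3, 4, 6, 12, 13, 26, 39, 52, 78, 156.
Evaluate successive powers at the divisors of 156:
155^1 ≡ 155
155^2 ≡ 27
155^3 ≡ 129
155^4 ≡ 53
155^6 ≡ 79
155^12 ≡ 157
155^13 ≡ 168
155^26 ≡ 1
The smallest such exponent is 26, so the order of 155 is 26.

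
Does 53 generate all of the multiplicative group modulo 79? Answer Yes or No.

φ(79) = 79 − 1 = 78 = 2 · 3 · 13.
An element g generates (Z/79Z)^× iff g^(78/q) ≢ 1 (mod 79) for each prime q ∈ {2, 3, 13}.
53^39 ≡ 78 (mod 79)  [q = 2: ≢ 1 ✓]
53^26 ≡ 55 (mod 79)  [q = 3: ≢ 1 ✓]
53^6 ≡ 22 (mod 79)  [q = 13: ≢ 1 ✓]
None equal 1, so ord_79(53) = 78: 53 is a primitive root.

Yes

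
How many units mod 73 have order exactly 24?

φ(73) = 73 − 1 = 72 = 2^3 · 3^2.
Since (Z/73Z)^× is cyclic of order 72, the number of elements of order d is φ(d) when d | 72 and 0 otherwise.
24 = 2^3 · 3 divides 72, and φ(24) = 8.

8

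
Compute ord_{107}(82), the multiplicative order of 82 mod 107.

The order of 82 must divide φ(107) = 107 − 1 = 106 = 2 · 53.
Divisors of 106: 1, 2, 53, 106.
Test each divisor d:
82^1 ≡ 82 (mod 107)
82^2 ≡ 90 (mod 107)
82^53 ≡ 106 (mod 107)
82^106 ≡ 1 (mod 107) ✓
Hence ord(82) = 106.

106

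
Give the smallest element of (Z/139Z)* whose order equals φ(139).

2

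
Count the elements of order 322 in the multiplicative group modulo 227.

0

φ(227) = 227 − 1 = 226 = 2 · 113.
Since (Z/227Z)^× is cyclic of order 226, the number of elements of order d is φ(d) when d | 226 and 0 otherwise.
Since 322 ∤ 226, the count is 0.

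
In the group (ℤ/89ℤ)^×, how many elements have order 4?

2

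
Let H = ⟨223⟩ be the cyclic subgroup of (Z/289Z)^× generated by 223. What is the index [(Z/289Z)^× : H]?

By Lagrange's theorem, ord_289(223) divides φ(289) = φ(17^2) = 17·(17−1) = 272 = 2^4 · 17.
Divisors of 272: 1, 2, 4, 8, 16, 17, 34, 68, 136, 272.
Compute 223^d (mod 289) for the divisors d until we hit 1:
223^1 ≡ 223 (mod 289)
223^2 ≡ 21 (mod 289)
223^4 ≡ 152 (mod 289)
223^8 ≡ 273 (mod 289)
223^16 ≡ 256 (mod 289)
223^17 ≡ 155 (mod 289)
223^34 ≡ 38 (mod 289)
223^68 ≡ 288 (mod 289)
223^136 ≡ 1 (mod 289) ✓
The order of 223 is 136, so the subgroup it generates has 136 elements.
Index = |(Z/289Z)^×| / |⟨223⟩| = 272 / 136 = 2.

2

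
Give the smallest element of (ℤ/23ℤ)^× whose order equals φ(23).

5

φ(23) = 23 − 1 = 22 = 2 · 11.
Test candidates g = 2, 3, … against the prime factors q ∈ {2, 11} of φ(23): g is a generator iff g^(22/q) ≢ 1 for every such q.
g = 2: 2^11 ≡ 1 — hits 1, so not a primitive root.
g = 3: 3^11 ≡ 1 — hits 1, so not a primitive root.
g = 4: 4^11 ≡ 1 — hits 1, so not a primitive root.
g = 5: 5^11 ≡ 22; 5^2 ≡ 2 — none is 1, so 5 is a primitive root.
So 5 is the smallest generator of (Z/23Z)^×.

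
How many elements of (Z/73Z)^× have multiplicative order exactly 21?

0

φ(73) = 73 − 1 = 72 = 2^3 · 3^2.
Since (Z/73Z)^× is cyclic of order 72, the number of elements of order d is φ(d) when d | 72 and 0 otherwise.
21 does not divide 72, so no element of (Z/73Z)^× has order 21.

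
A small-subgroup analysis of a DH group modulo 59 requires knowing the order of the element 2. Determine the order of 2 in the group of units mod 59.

58

The order of 2 must divide φ(59) = 59 − 1 = 58 = 2 · 29.
Divisors of 58: 1, 2, 29, 58.
Compute 2^d (mod 59) for the divisors d until we hit 1:
2^1 ≡ 2
2^2 ≡ 4
2^29 ≡ 58
2^58 ≡ 1
The smallest such exponent is 58, so the order of 2 is 58.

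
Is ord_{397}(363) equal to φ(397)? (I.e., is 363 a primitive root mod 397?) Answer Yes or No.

No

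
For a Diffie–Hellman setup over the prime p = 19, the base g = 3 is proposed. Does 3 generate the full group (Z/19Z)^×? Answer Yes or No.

Yes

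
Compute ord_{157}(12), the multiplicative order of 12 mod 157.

3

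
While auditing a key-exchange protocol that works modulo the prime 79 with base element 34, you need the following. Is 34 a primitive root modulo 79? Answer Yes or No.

Yes

φ(79) = 79 − 1 = 78 = 2 · 3 · 13.
An element g generates (Z/79Z)^× iff g^(78/q) ≢ 1 (mod 79) for each prime q ∈ {2, 3, 13}.
34^39 ≡ 78 (mod 79)  [q = 2: ≢ 1 ✓]
34^26 ≡ 23 (mod 79)  [q = 3: ≢ 1 ✓]
34^6 ≡ 22 (mod 79)  [q = 13: ≢ 1 ✓]
None equal 1, so ord_79(34) = 78: 34 is a primitive root.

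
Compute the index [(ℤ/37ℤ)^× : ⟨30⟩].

By Lagrange's theorem, ord_37(30) divides φ(37) = 37 − 1 = 36 = 2^2 · 3^2.
Divisors of 36: 1, 2, 3, 4, 6, 9, 12, 18, 36.
Evaluate successive powers at the divisors of 36:
30^1 ≡ 30 (mod 37)
30^2 ≡ 12 (mod 37)
30^3 ≡ 27 (mod 37)
30^4 ≡ 33 (mod 37)
30^6 ≡ 26 (mod 37)
30^9 ≡ 36 (mod 37)
30^12 ≡ 10 (mod 37)
30^18 ≡ 1 (mod 37) ✓
So ord_37(30) = 18, hence |⟨30⟩| = 18.
Index = |(Z/37Z)^×| / |⟨30⟩| = 36 / 18 = 2.

2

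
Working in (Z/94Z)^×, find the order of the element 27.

Since 27 ∈ (Z/94Z)^×, its order divides φ(94) = φ(2)·φ(47) = 1·46 = 46 = 2 · 23.
Divisors of 46: 1, 2, 23, 46.
Compute 27^d (mod 94) for the divisors d until we hit 1:
27^1 ≡ 27 (mod 94)
27^2 ≡ 71 (mod 94)
27^23 ≡ 1 (mod 94) ✓
So ord_94(27) = 23.

23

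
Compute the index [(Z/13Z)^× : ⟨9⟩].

4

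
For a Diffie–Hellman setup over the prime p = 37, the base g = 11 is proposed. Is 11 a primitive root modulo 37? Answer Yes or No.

No

φ(37) = 37 − 1 = 36 = 2^2 · 3^2.
It suffices to check that the order of 11 is not a proper divisor of 36: compute 11^(36/q) for q ∈ {2, 3}.
11^18 ≡ 1 (mod 37)  [q = 2: ≡ 1 ✗]
11^12 ≡ 1 (mod 37)  [q = 3: ≡ 1 ✗]
11^18 ≡ 1 shows ord(11) | 18, strictly less than φ(37); not a primitive root.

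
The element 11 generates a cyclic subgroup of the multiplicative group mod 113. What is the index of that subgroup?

By Lagrange's theorem, ord_113(11) divides φ(113) = 113 − 1 = 112 = 2^4 · 7.
Divisors of 112: 1, 2, 4, 7, 8, 14, 16, 28, 56, 112.
Check 11^d mod 113 for each divisor in increasing order:
11^1 ≡ 11 (mod 113)
11^2 ≡ 8 (mod 113)
11^4 ≡ 64 (mod 113)
11^7 ≡ 95 (mod 113)
11^8 ≡ 28 (mod 113)
11^14 ≡ 98 (mod 113)
11^16 ≡ 106 (mod 113)
11^28 ≡ 112 (mod 113)
11^56 ≡ 1 (mod 113) ✓
The order of 11 is 56, so the subgroup it generates has 56 elements.
[(Z/113Z)^× : ⟨11⟩] = 112/56 = 2.

2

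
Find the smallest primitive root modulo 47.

5

φ(47) = 47 − 1 = 46 = 2 · 23.
Test candidates g = 2, 3, … against the prime factors q ∈ {2, 23} of φ(47): g is a generator iff g^(46/q) ≢ 1 for every such q.
g = 2: 2^23 ≡ 1 — hits 1, so not a primitive root.
g = 3: 3^23 ≡ 1 — hits 1, so not a primitive root.
g = 4: 4^23 ≡ 1 — hits 1, so not a primitive root.
g = 5: 5^23 ≡ 46; 5^2 ≡ 25 — none is 1, so 5 is a primitive root.
Hence the least primitive root of 47 is 5.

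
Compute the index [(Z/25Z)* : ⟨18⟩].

5

The order of 18 must divide φ(25) = φ(5^2) = 5·(5−1) = 20 = 2^2 · 5.
Divisors of 20: 1, 2, 4, 5, 10, 20.
Compute 18^d (mod 25) for the divisors d until we hit 1:
18^1 ≡ 18 (mod 25)
18^2 ≡ 24 (mod 25)
18^4 ≡ 1 (mod 25) ✓
Thus |⟨18⟩| = ord(18) = 4.
Index = |(Z/25Z)^×| / |⟨18⟩| = 20 / 4 = 5.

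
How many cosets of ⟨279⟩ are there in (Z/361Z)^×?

ord(279) | φ(361) = φ(19^2) = 19·(19−1) = 342 = 2 · 3^2 · 19.
Divisors of 342: 1, 2, 3, 6, 9, 18, 19, 38, 57, 114, 171, 342.
Check 279^d mod 361 for each divisor in increasing order:
279^1 ≡ 279 (mod 361)
279^2 ≡ 226 (mod 361)
279^3 ≡ 240 (mod 361)
279^6 ≡ 201 (mod 361)
279^9 ≡ 227 (mod 361)
279^18 ≡ 267 (mod 361)
279^19 ≡ 127 (mod 361)
279^38 ≡ 245 (mod 361)
279^57 ≡ 69 (mod 361)
279^114 ≡ 68 (mod 361)
279^171 ≡ 360 (mod 361)
279^342 ≡ 1 (mod 361) ✓
The order of 279 is 342, so the subgroup it generates has 342 elements.
[(Z/361Z)^× : ⟨279⟩] = 342/342 = 1.

1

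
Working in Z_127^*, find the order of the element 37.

9

The order of 37 must divide φ(127) = 127 − 1 = 126 = 2 · 3^2 · 7.
Divisors of 126: 1, 2, 3, 6, 7, 9, 14, 18, 21, 42, 63, 126.
Check 37^d mod 127 for each divisor in increasing order:
37^1 ≡ 37
37^2 ≡ 99
37^3 ≡ 107
37^6 ≡ 19
37^7 ≡ 68
37^9 ≡ 1
Therefore the multiplicative order of 37 modulo 127 is 9.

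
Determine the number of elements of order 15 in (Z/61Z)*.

8

φ(61) = 61 − 1 = 60 = 2^2 · 3 · 5.
Since (Z/61Z)^× is cyclic of order 60, the number of elements of order d is φ(d) when d | 60 and 0 otherwise.
15 = 3 · 5 divides 60, and φ(15) = 8.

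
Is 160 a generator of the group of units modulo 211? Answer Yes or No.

Yes

φ(211) = 211 − 1 = 210 = 2 · 3 · 5 · 7.
Test 160^(210/q) mod 211 for each prime factor q of 210:
160^105 ≡ 210 (mod 211)  [q = 2: ≢ 1 ✓]
160^70 ≡ 14 (mod 211)  [q = 3: ≢ 1 ✓]
160^42 ≡ 55 (mod 211)  [q = 5: ≢ 1 ✓]
160^30 ≡ 148 (mod 211)  [q = 7: ≢ 1 ✓]
All checks pass, so 160 has order 210 and is a primitive root modulo 211.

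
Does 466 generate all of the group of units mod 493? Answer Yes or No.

493 = 17 · 29 is a product of two distinct odd primes, so (Z/493Z)^× ≅ (Z/17Z)^× × (Z/29Z)^× is not cyclic.
No primitive root modulo 493 exists; in particular 466 is not one.

No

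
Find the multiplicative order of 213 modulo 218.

54

The order of 213 must divide φ(218) = φ(2)·φ(109) = 1·108 = 108 = 2^2 · 3^3.
Divisors of 108: 1, 2, 3, 4, 6, 9, 12, 18, 27, 36, 54, 108.
Check 213^d mod 218 for each divisor in increasing order:
213^1 ≡ 213 (mod 218)
213^2 ≡ 25 (mod 218)
213^3 ≡ 93 (mod 218)
213^4 ≡ 189 (mod 218)
213^6 ≡ 147 (mod 218)
213^9 ≡ 155 (mod 218)
213^12 ≡ 27 (mod 218)
213^18 ≡ 45 (mod 218)
213^27 ≡ 217 (mod 218)
213^36 ≡ 63 (mod 218)
213^54 ≡ 1 (mod 218) ✓
The smallest such exponent is 54, so the order of 213 is 54.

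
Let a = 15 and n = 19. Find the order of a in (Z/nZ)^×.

18

By Lagrange's theorem, ord_19(15) divides φ(19) = 19 − 1 = 18 = 2 · 3^2.
Divisors of 18: 1, 2, 3, 6, 9, 18.
Test each divisor d:
15^1 ≡ 15 (mod 19)
15^2 ≡ 16 (mod 19)
15^3 ≡ 12 (mod 19)
15^6 ≡ 11 (mod 19)
15^9 ≡ 18 (mod 19)
15^18 ≡ 1 (mod 19) ✓
Hence ord(15) = 18.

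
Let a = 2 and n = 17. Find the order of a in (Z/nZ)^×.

8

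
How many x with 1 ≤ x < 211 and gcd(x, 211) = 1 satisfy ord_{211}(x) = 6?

2

φ(211) = 211 − 1 = 210 = 2 · 3 · 5 · 7.
(Z/211Z)^× is cyclic (|G| = 210); a cyclic group of order m has exactly φ(d) elements of each order d | m, and none otherwise.
6 = 2 · 3 divides 210, and φ(6) = 2.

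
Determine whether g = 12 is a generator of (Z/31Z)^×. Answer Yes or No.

Yes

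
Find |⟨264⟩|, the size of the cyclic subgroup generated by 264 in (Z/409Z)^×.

ord(264) | φ(409) = 409 − 1 = 408 = 2^3 · 3 · 17.
Divisors of 408: 1, 2, 3, 4, 6, 8, 12, 17, 24, 34, 51, 68, 102, 136, 204, 408.
Test each divisor d:
264^1 ≡ 264
264^2 ≡ 166
264^3 ≡ 61
264^4 ≡ 153
264^6 ≡ 40
264^8 ≡ 96
264^12 ≡ 373
264^17 ≡ 292
264^24 ≡ 69
264^34 ≡ 192
264^51 ≡ 31
264^68 ≡ 54
264^102 ≡ 143
264^136 ≡ 53
264^204 ≡ 408
264^408 ≡ 1
Hence ord(264) = 408.

408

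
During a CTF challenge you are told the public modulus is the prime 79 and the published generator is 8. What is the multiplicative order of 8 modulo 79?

13

By Lagrange's theorem, ord_79(8) divides φ(79) = 79 − 1 = 78 = 2 · 3 · 13.
Divisors of 78: 1, 2, 3, 6, 13, 26, 39, 78.
Compute 8^d (mod 79) for the divisors d until we hit 1:
8^1 ≡ 8 (mod 79)
8^2 ≡ 64 (mod 79)
8^3 ≡ 38 (mod 79)
8^6 ≡ 22 (mod 79)
8^13 ≡ 1 (mod 79) ✓
Hence ord(8) = 13.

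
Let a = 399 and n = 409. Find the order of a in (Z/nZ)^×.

204

By Lagrange's theorem, ord_409(399) divides φ(409) = 409 − 1 = 408 = 2^3 · 3 · 17.
Divisors of 408: 1, 2, 3, 4, 6, 8, 12, 17, 24, 34, 51, 68, 102, 136, 204, 408.
Evaluate successive powers at the divisors of 408:
399^1 ≡ 399 (mod 409)
399^2 ≡ 100 (mod 409)
399^3 ≡ 227 (mod 409)
399^4 ≡ 184 (mod 409)
399^6 ≡ 404 (mod 409)
399^8 ≡ 318 (mod 409)
399^12 ≡ 25 (mod 409)
399^17 ≡ 217 (mod 409)
399^24 ≡ 216 (mod 409)
399^34 ≡ 54 (mod 409)
399^51 ≡ 266 (mod 409)
399^68 ≡ 53 (mod 409)
399^102 ≡ 408 (mod 409)
399^136 ≡ 355 (mod 409)
399^204 ≡ 1 (mod 409) ✓
The smallest such exponent is 204, so the order of 399 is 204.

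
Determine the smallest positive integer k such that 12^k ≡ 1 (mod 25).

ord(12) | φ(25) = φ(5^2) = 5·(5−1) = 20 = 2^2 · 5.
Divisors of 20: 1, 2, 4, 5, 10, 20.
Compute 12^d (mod 25) for the divisors d until we hit 1:
12^1 ≡ 12 (mod 25)
12^2 ≡ 19 (mod 25)
12^4 ≡ 11 (mod 25)
12^5 ≡ 7 (mod 25)
12^10 ≡ 24 (mod 25)
12^20 ≡ 1 (mod 25) ✓
Therefore the multiplicative order of 12 modulo 25 is 20.

20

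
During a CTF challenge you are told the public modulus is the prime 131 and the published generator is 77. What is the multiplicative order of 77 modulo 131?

Since 77 ∈ (Z/131Z)^×, its order divides φ(131) = 131 − 1 = 130 = 2 · 5 · 13.
Divisors of 130: 1, 2, 5, 10, 13, 26, 65, 130.
Compute 77^d (mod 131) for the divisors d until we hit 1:
77^1 ≡ 77
77^2 ≡ 34
77^5 ≡ 63
77^10 ≡ 39
77^13 ≡ 53
77^26 ≡ 58
77^65 ≡ 1
So ord_131(77) = 65.

65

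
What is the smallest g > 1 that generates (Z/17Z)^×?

3

φ(17) = 17 − 1 = 16 = 2^4.
g is a primitive root iff g^(16/q) ≢ 1 (mod 17) for each prime q ∈ {2}.
g = 2: 2^8 ≡ 1 — hits 1, so not a primitive root.
g = 3: 3^8 ≡ 16 — none is 1, so 3 is a primitive root.
Hence the least primitive root of 17 is 3.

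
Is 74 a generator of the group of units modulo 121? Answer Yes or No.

Yes

φ(121) = φ(11^2) = 11·(11−1) = 110 = 2 · 5 · 11.
Test 74^(110/q) mod 121 for each prime factor q of 110:
74^55 ≡ 120 (mod 121)  [q = 2: ≢ 1 ✓]
74^22 ≡ 9 (mod 121)  [q = 5: ≢ 1 ✓]
74^10 ≡ 67 (mod 121)  [q = 11: ≢ 1 ✓]
Every test exponent gives a nontrivial residue, hence 74 generates the full group.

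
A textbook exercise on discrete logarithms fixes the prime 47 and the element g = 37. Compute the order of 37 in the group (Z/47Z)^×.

23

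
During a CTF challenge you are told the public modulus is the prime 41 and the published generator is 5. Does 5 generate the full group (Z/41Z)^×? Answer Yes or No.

φ(41) = 41 − 1 = 40 = 2^3 · 5.
Test 5^(40/q) mod 41 for each prime factor q of 40:
5^20 ≡ 1 (mod 41)  [q = 2: ≡ 1 ✗]
5^8 ≡ 18 (mod 41)  [q = 5: ≢ 1 ✓]
The check at q = 2 fails, so 5 generates a proper subgroup.

No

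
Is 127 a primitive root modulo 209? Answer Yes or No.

209 = 11 · 19 is a product of two distinct odd primes, so (Z/209Z)^× ≅ (Z/11Z)^× × (Z/19Z)^× is not cyclic.
No primitive root modulo 209 exists; in particular 127 is not one.

No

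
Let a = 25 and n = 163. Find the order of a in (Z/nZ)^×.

27

Since 25 ∈ (Z/163Z)^×, its order divides φ(163) = 163 − 1 = 162 = 2 · 3^4.
Divisors of 162: 1, 2, 3, 6, 9, 18, 27, 54, 81, 162.
Check 25^d mod 163 for each divisor in increasing order:
25^1 ≡ 25
25^2 ≡ 136
25^3 ≡ 140
25^6 ≡ 40
25^9 ≡ 58
25^18 ≡ 104
25^27 ≡ 1
Therefore the multiplicative order of 25 modulo 163 is 27.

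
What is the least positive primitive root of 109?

6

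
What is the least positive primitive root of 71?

φ(71) = 71 − 1 = 70 = 2 · 5 · 7.
g is a primitive root iff g^(70/q) ≢ 1 (mod 71) for each prime q ∈ {2, 5, 7}.
g = 2: 2^35 ≡ 1 — hits 1, so not a primitive root.
g = 3: 3^35 ≡ 1 — hits 1, so not a primitive root.
g = 4: 4^35 ≡ 1 — hits 1, so not a primitive root.
g = 5: 5^35 ≡ 1 — hits 1, so not a primitive root.
g = 6: 6^35 ≡ 1 — hits 1, so not a primitive root.
g = 7: 7^35 ≡ 70; 7^14 ≡ 54; 7^10 ≡ 45 — none is 1, so 7 is a primitive root.
The smallest primitive root modulo 71 is 7.

7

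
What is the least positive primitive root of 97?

φ(97) = 97 − 1 = 96 = 2^5 · 3.
g is a primitive root iff g^(96/q) ≢ 1 (mod 97) for each prime q ∈ {2, 3}.
g = 2: 2^48 ≡ 1 — hits 1, so not a primitive root.
g = 3: 3^48 ≡ 1 — hits 1, so not a primitive root.
g = 4: 4^48 ≡ 1 — hits 1, so not a primitive root.
g = 5: 5^48 ≡ 96; 5^32 ≡ 35 — none is 1, so 5 is a primitive root.
So 5 is the smallest generator of (Z/97Z)^×.

5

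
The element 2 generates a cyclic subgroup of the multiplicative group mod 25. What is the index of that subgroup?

Since 2 ∈ (Z/25Z)^×, its order divides φ(25) = φ(5^2) = 5·(5−1) = 20 = 2^2 · 5.
Divisors of 20: 1, 2, 4, 5, 10, 20.
Evaluate successive powers at the divisors of 20:
2^1 ≡ 2
2^2 ≡ 4
2^4 ≡ 16
2^5 ≡ 7
2^10 ≡ 24
2^20 ≡ 1
So ord_25(2) = 20, hence |⟨2⟩| = 20.
[(Z/25Z)^× : ⟨2⟩] = 20/20 = 1.

1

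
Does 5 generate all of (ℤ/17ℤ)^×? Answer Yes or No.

Yes

φ(17) = 17 − 1 = 16 = 2^4.
Test 5^(16/q) mod 17 for each prime factor q of 16:
5^8 ≡ 16 (mod 17)  [q = 2: ≢ 1 ✓]
None equal 1, so ord_17(5) = 16: 5 is a primitive root.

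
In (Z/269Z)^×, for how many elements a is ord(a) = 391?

0

φ(269) = 269 − 1 = 268 = 2^2 · 67.
Since (Z/269Z)^× is cyclic of order 268, the number of elements of order d is φ(d) when d | 268 and 0 otherwise.
391 does not divide 268, so no element of (Z/269Z)^× has order 391.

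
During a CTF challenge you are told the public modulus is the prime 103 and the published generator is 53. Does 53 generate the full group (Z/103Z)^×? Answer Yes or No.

φ(103) = 103 − 1 = 102 = 2 · 3 · 17.
53 is a primitive root mod 103 iff 53^(φ(103)/q) ≢ 1 for every prime q | φ(103), i.e. q ∈ {2, 3, 17}.
53^51 ≡ 102 (mod 103)  [q = 2: ≢ 1 ✓]
53^34 ≡ 56 (mod 103)  [q = 3: ≢ 1 ✓]
53^6 ≡ 13 (mod 103)  [q = 17: ≢ 1 ✓]
Every test exponent gives a nontrivial residue, hence 53 generates the full group.

Yes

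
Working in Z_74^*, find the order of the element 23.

12

By Lagrange's theorem, ord_74(23) divides φ(74) = φ(2)·φ(37) = 1·36 = 36 = 2^2 · 3^2.
Divisors of 36: 1, 2, 3, 4, 6, 9, 12, 18, 36.
Check 23^d mod 74 for each divisor in increasing order:
23^1 ≡ 23
23^2 ≡ 11
23^3 ≡ 31
23^4 ≡ 47
23^6 ≡ 73
23^9 ≡ 43
23^12 ≡ 1
Hence ord(23) = 12.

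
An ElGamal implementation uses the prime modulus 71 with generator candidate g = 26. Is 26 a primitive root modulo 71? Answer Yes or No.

No

φ(71) = 71 − 1 = 70 = 2 · 5 · 7.
26 is a primitive root mod 71 iff 26^(φ(71)/q) ≢ 1 for every prime q | φ(71), i.e. q ∈ {2, 5, 7}.
26^35 ≡ 70 (mod 71)  [q = 2: ≢ 1 ✓]
26^14 ≡ 1 (mod 71)  [q = 5: ≡ 1 ✗]
26^10 ≡ 32 (mod 71)  [q = 7: ≢ 1 ✓]
26^14 ≡ 1 shows ord(26) | 14, strictly less than φ(71); not a primitive root.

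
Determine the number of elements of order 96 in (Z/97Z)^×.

32

φ(97) = 97 − 1 = 96 = 2^5 · 3.
Since (Z/97Z)^× is cyclic of order 96, the number of elements of order d is φ(d) when d | 96 and 0 otherwise.
96 = 2^5 · 3 divides 96, and φ(96) = 32.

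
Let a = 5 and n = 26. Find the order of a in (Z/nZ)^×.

4

The order of 5 must divide φ(26) = φ(2)·φ(13) = 1·12 = 12 = 2^2 · 3.
Divisors of 12: 1, 2, 3, 4, 6, 12.
Compute 5^d (mod 26) for the divisors d until we hit 1:
5^1 ≡ 5 (mod 26)
5^2 ≡ 25 (mod 26)
5^3 ≡ 21 (mod 26)
5^4 ≡ 1 (mod 26) ✓
Hence ord(5) = 4.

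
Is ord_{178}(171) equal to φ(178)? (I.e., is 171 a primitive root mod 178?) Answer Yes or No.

φ(178) = φ(2)·φ(89) = 1·88 = 88 = 2^3 · 11.
An element g generates (Z/178Z)^× iff g^(88/q) ≢ 1 (mod 178) for each prime q ∈ {2, 11}.
171^44 ≡ 177 (mod 178)  [q = 2: ≢ 1 ✓]
171^8 ≡ 93 (mod 178)  [q = 11: ≢ 1 ✓]
All checks pass, so 171 has order 88 and is a primitive root modulo 178.

Yes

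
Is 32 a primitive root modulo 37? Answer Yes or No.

φ(37) = 37 − 1 = 36 = 2^2 · 3^2.
Test 32^(36/q) mod 37 for each prime factor q of 36:
32^18 ≡ 36 (mod 37)  [q = 2: ≢ 1 ✓]
32^12 ≡ 10 (mod 37)  [q = 3: ≢ 1 ✓]
All checks pass, so 32 has order 36 and is a primitive root modulo 37.

Yes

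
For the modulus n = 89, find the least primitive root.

φ(89) = 89 − 1 = 88 = 2^3 · 11.
Test candidates g = 2, 3, … against the prime factors q ∈ {2, 11} of φ(89): g is a generator iff g^(88/q) ≢ 1 for every such q.
g = 2: 2^44 ≡ 1 — hits 1, so not a primitive root.
g = 3: 3^44 ≡ 88; 3^8 ≡ 64 — none is 1, so 3 is a primitive root.
Hence the least primitive root of 89 is 3.

3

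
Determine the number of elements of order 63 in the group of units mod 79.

0

φ(79) = 79 − 1 = 78 = 2 · 3 · 13.
Since (Z/79Z)^× is cyclic of order 78, the number of elements of order d is φ(d) when d | 78 and 0 otherwise.
Since 63 ∤ 78, the count is 0.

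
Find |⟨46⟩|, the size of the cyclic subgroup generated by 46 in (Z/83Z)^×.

82

By Lagrange's theorem, ord_83(46) divides φ(83) = 83 − 1 = 82 = 2 · 41.
Divisors of 82: 1, 2, 41, 82.
Test each divisor d:
46^1 ≡ 46 (mod 83)
46^2 ≡ 41 (mod 83)
46^41 ≡ 82 (mod 83)
46^82 ≡ 1 (mod 83) ✓
The smallest such exponent is 82, so the order of 46 is 82.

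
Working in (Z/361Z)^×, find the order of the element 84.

114

The order of 84 must divide φ(361) = φ(19^2) = 19·(19−1) = 342 = 2 · 3^2 · 19.
Divisors of 342: 1, 2, 3, 6, 9, 18, 19, 38, 57, 114, 171, 342.
Check 84^d mod 361 for each divisor in increasing order:
84^1 ≡ 84 (mod 361)
84^2 ≡ 197 (mod 361)
84^3 ≡ 303 (mod 361)
84^6 ≡ 115 (mod 361)
84^9 ≡ 189 (mod 361)
84^18 ≡ 343 (mod 361)
84^19 ≡ 293 (mod 361)
84^38 ≡ 292 (mod 361)
84^57 ≡ 360 (mod 361)
84^114 ≡ 1 (mod 361) ✓
So ord_361(84) = 114.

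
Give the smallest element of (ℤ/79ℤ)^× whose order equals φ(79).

3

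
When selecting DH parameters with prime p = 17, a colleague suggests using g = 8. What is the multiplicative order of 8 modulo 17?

By Lagrange's theorem, ord_17(8) divides φ(17) = 17 − 1 = 16 = 2^4.
Divisors of 16: 1, 2, 4, 8, 16.
Compute 8^d (mod 17) for the divisors d until we hit 1:
8^1 ≡ 8
8^2 ≡ 13
8^4 ≡ 16
8^8 ≡ 1
So ord_17(8) = 8.

8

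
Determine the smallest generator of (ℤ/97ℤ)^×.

φ(97) = 97 − 1 = 96 = 2^5 · 3.
Test candidates g = 2, 3, … against the prime factors q ∈ {2, 3} of φ(97): g is a generator iff g^(96/q) ≢ 1 for every such q.
g = 2: 2^48 ≡ 1 — hits 1, so not a primitive root.
g = 3: 3^48 ≡ 1 — hits 1, so not a primitive root.
g = 4: 4^48 ≡ 1 — hits 1, so not a primitive root.
g = 5: 5^48 ≡ 96; 5^32 ≡ 35 — none is 1, so 5 is a primitive root.
Hence the least primitive root of 97 is 5.

5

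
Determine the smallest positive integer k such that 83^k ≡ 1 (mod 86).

The order of 83 must divide φ(86) = φ(2)·φ(43) = 1·42 = 42 = 2 · 3 · 7.
Divisors of 42: 1, 2, 3, 6, 7, 14, 21, 42.
Check 83^d mod 86 for each divisor in increasing order:
83^1 ≡ 83 (mod 86)
83^2 ≡ 9 (mod 86)
83^3 ≡ 59 (mod 86)
83^6 ≡ 41 (mod 86)
83^7 ≡ 49 (mod 86)
83^14 ≡ 79 (mod 86)
83^21 ≡ 1 (mod 86) ✓
The smallest such exponent is 21, so the order of 83 is 21.

21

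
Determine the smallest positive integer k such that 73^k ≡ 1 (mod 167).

166

ord(73) | φ(167) = 167 − 1 = 166 = 2 · 83.
Divisors of 166: 1, 2, 83, 166.
Check 73^d mod 167 for each divisor in increasing order:
73^1 ≡ 73 (mod 167)
73^2 ≡ 152 (mod 167)
73^83 ≡ 166 (mod 167)
73^166 ≡ 1 (mod 167) ✓
Therefore the multiplicative order of 73 modulo 167 is 166.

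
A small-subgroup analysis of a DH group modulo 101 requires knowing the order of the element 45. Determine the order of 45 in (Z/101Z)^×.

50

By Lagrange's theorem, ord_101(45) divides φ(101) = 101 − 1 = 100 = 2^2 · 5^2.
Divisors of 100: 1, 2, 4, 5, 10, 20, 25, 50, 100.
Check 45^d mod 101 for each divisor in increasing order:
45^1 ≡ 45 (mod 101)
45^2 ≡ 5 (mod 101)
45^4 ≡ 25 (mod 101)
45^5 ≡ 14 (mod 101)
45^10 ≡ 95 (mod 101)
45^20 ≡ 36 (mod 101)
45^25 ≡ 100 (mod 101)
45^50 ≡ 1 (mod 101) ✓
So ord_101(45) = 50.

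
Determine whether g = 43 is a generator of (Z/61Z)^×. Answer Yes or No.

Yes

φ(61) = 61 − 1 = 60 = 2^2 · 3 · 5.
It suffices to check that the order of 43 is not a proper divisor of 60: compute 43^(60/q) for q ∈ {2, 3, 5}.
43^30 ≡ 60 (mod 61)  [q = 2: ≢ 1 ✓]
43^20 ≡ 47 (mod 61)  [q = 3: ≢ 1 ✓]
43^12 ≡ 58 (mod 61)  [q = 5: ≢ 1 ✓]
None equal 1, so ord_61(43) = 60: 43 is a primitive root.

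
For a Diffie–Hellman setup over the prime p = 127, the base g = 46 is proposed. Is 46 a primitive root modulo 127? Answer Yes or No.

Yes

φ(127) = 127 − 1 = 126 = 2 · 3^2 · 7.
Test 46^(126/q) mod 127 for each prime factor q of 126:
46^63 ≡ 126 (mod 127)  [q = 2: ≢ 1 ✓]
46^42 ≡ 107 (mod 127)  [q = 3: ≢ 1 ✓]
46^18 ≡ 2 (mod 127)  [q = 7: ≢ 1 ✓]
All checks pass, so 46 has order 126 and is a primitive root modulo 127.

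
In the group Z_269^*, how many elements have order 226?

0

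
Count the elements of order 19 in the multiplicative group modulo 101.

0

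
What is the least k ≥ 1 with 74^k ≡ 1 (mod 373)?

124

By Lagrange's theorem, ord_373(74) divides φ(373) = 373 − 1 = 372 = 2^2 · 3 · 31.
Divisors of 372: 1, 2, 3, 4, 6, 12, 31, 62, 93, 124, 186, 372.
Test each divisor d:
74^1 ≡ 74 (mod 373)
74^2 ≡ 254 (mod 373)
74^3 ≡ 146 (mod 373)
74^4 ≡ 360 (mod 373)
74^6 ≡ 55 (mod 373)
74^12 ≡ 41 (mod 373)
74^31 ≡ 104 (mod 373)
74^62 ≡ 372 (mod 373)
74^93 ≡ 269 (mod 373)
74^124 ≡ 1 (mod 373) ✓
Therefore the multiplicative order of 74 modulo 373 is 124.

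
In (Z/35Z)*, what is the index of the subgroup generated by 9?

4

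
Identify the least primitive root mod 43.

3

φ(43) = 43 − 1 = 42 = 2 · 3 · 7.
g is a primitive root iff g^(42/q) ≢ 1 (mod 43) for each prime q ∈ {2, 3, 7}.
g = 2: 2^21 ≡ 42; 2^14 ≡ 1 — hits 1, so not a primitive root.
g = 3: 3^21 ≡ 42; 3^14 ≡ 36; 3^6 ≡ 41 — none is 1, so 3 is a primitive root.
So 3 is the smallest generator of (Z/43Z)^×.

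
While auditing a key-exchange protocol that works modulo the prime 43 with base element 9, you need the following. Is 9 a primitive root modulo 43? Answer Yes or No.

No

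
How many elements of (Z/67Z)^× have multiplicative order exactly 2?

1

φ(67) = 67 − 1 = 66 = 2 · 3 · 11.
In a cyclic group of order 66, there are φ(d) elements of order d for each divisor d of 66, and zero for non-divisors.
2 | 66, and φ(2) = 2 − 1 = 1.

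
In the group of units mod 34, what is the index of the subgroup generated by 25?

The order of 25 must divide φ(34) = φ(2)·φ(17) = 1·16 = 16 = 2^4.
Divisors of 16: 1, 2, 4, 8, 16.
Check 25^d mod 34 for each divisor in increasing order:
25^1 ≡ 25 (mod 34)
25^2 ≡ 13 (mod 34)
25^4 ≡ 33 (mod 34)
25^8 ≡ 1 (mod 34) ✓
Thus |⟨25⟩| = ord(25) = 8.
The index is φ(34) / ord(25) = 16 / 8 = 2.

2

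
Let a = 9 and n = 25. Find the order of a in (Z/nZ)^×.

10

Since 9 ∈ (Z/25Z)^×, its order divides φ(25) = φ(5^2) = 5·(5−1) = 20 = 2^2 · 5.
Divisors of 20: 1, 2, 4, 5, 10, 20.
Test each divisor d:
9^1 ≡ 9 (mod 25)
9^2 ≡ 6 (mod 25)
9^4 ≡ 11 (mod 25)
9^5 ≡ 24 (mod 25)
9^10 ≡ 1 (mod 25) ✓
So ord_25(9) = 10.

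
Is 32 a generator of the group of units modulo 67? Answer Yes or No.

Yes

φ(67) = 67 − 1 = 66 = 2 · 3 · 11.
It suffices to check that the order of 32 is not a proper divisor of 66: compute 32^(66/q) for q ∈ {2, 3, 11}.
32^33 ≡ 66 (mod 67)  [q = 2: ≢ 1 ✓]
32^22 ≡ 29 (mod 67)  [q = 3: ≢ 1 ✓]
32^6 ≡ 25 (mod 67)  [q = 11: ≢ 1 ✓]
Every test exponent gives a nontrivial residue, hence 32 generates the full group.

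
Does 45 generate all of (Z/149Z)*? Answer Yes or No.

φ(149) = 149 − 1 = 148 = 2^2 · 37.
It suffices to check that the order of 45 is not a proper divisor of 148: compute 45^(148/q) for q ∈ {2, 37}.
45^74 ≡ 1 (mod 149)  [q = 2: ≡ 1 ✗]
45^4 ≡ 145 (mod 149)  [q = 37: ≢ 1 ✓]
45^74 ≡ 1 shows ord(45) | 74, strictly less than φ(149); not a primitive root.

No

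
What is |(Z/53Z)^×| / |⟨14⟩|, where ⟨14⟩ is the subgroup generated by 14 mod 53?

1

Since 14 ∈ (Z/53Z)^×, its order divides φ(53) = 53 − 1 = 52 = 2^2 · 13.
Divisors of 52: 1, 2, 4, 13, 26, 52.
Test each divisor d:
14^1 ≡ 14 (mod 53)
14^2 ≡ 37 (mod 53)
14^4 ≡ 44 (mod 53)
14^13 ≡ 23 (mod 53)
14^26 ≡ 52 (mod 53)
14^52 ≡ 1 (mod 53) ✓
So ord_53(14) = 52, hence |⟨14⟩| = 52.
The index is φ(53) / ord(14) = 52 / 52 = 1.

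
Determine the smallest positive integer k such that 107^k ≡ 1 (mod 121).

110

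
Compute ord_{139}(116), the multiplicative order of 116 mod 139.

The order of 116 must divide φ(139) = 139 − 1 = 138 = 2 · 3 · 23.
Divisors of 138: 1, 2, 3, 6, 23, 46, 69, 138.
Evaluate successive powers at the divisors of 138:
116^1 ≡ 116 (mod 139)
116^2 ≡ 112 (mod 139)
116^3 ≡ 65 (mod 139)
116^6 ≡ 55 (mod 139)
116^23 ≡ 1 (mod 139) ✓
The smallest such exponent is 23, so the order of 116 is 23.

23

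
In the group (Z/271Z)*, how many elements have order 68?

0

φ(271) = 271 − 1 = 270 = 2 · 3^3 · 5.
In a cyclic group of order 270, there are φ(d) elements of order d for each divisor d of 270, and zero for non-divisors.
Here 270 is not a multiple of 68, so there are no elements of order 68.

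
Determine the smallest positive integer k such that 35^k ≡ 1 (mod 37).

36

ord(35) | φ(37) = 37 − 1 = 36 = 2^2 · 3^2.
Divisors of 36: 1, 2, 3, 4, 6, 9, 12, 18, 36.
Test each divisor d:
35^1 ≡ 35
35^2 ≡ 4
35^3 ≡ 29
35^4 ≡ 16
35^6 ≡ 27
35^9 ≡ 6
35^12 ≡ 26
35^18 ≡ 36
35^36 ≡ 1
Hence ord(35) = 36.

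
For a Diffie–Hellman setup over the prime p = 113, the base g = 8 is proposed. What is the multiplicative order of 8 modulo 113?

ord(8) | φ(113) = 113 − 1 = 112 = 2^4 · 7.
Divisors of 112: 1, 2, 4, 7, 8, 14, 16, 28, 56, 112.
Evaluate successive powers at the divisors of 112:
8^1 ≡ 8
8^2 ≡ 64
8^4 ≡ 28
8^7 ≡ 98
8^8 ≡ 106
8^14 ≡ 112
8^16 ≡ 49
8^28 ≡ 1
Hence ord(8) = 28.

28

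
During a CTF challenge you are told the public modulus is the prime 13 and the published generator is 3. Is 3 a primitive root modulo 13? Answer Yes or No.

φ(13) = 13 − 1 = 12 = 2^2 · 3.
An element g generates (Z/13Z)^× iff g^(12/q) ≢ 1 (mod 13) for each prime q ∈ {2, 3}.
3^6 ≡ 1 (mod 13)  [q = 2: ≡ 1 ✗]
3^4 ≡ 3 (mod 13)  [q = 3: ≢ 1 ✓]
Since 3^6 ≡ 1, the order of 3 divides 6 < 12, so 3 is not a primitive root.

No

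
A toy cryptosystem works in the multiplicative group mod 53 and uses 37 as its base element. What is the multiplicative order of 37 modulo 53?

26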